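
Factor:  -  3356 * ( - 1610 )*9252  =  2^5*3^2*5^1 * 7^1 * 23^1 * 257^1*839^1 = 49990036320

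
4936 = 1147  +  3789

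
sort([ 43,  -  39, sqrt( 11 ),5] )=[ - 39, sqrt(11),5,43 ]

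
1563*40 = 62520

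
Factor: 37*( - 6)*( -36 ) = 2^3*3^3*37^1=   7992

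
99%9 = 0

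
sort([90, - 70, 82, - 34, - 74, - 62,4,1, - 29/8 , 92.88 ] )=[ - 74, -70, - 62,  -  34, - 29/8, 1 , 4,82, 90,  92.88]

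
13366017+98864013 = 112230030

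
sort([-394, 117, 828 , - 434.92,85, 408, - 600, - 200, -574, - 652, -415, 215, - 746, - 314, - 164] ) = [  -  746, -652, - 600,-574,  -  434.92, - 415, - 394, - 314,-200, - 164,85,  117,215, 408 , 828]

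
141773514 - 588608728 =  - 446835214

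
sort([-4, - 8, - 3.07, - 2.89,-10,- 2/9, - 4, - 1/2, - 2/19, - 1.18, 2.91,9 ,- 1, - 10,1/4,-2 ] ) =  [ - 10,-10,-8,- 4,-4,  -  3.07, - 2.89, - 2,-1.18 , - 1, - 1/2, - 2/9, - 2/19, 1/4,2.91 , 9]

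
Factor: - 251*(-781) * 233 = 45675223 = 11^1 * 71^1*233^1*251^1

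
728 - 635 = 93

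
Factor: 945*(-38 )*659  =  - 23664690 = - 2^1 *3^3 * 5^1*7^1*19^1* 659^1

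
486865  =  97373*5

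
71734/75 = 956+34/75= 956.45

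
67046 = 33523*2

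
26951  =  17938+9013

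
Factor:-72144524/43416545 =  - 2^2*5^( -1)*37^1*487463^1*8683309^( - 1) 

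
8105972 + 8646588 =16752560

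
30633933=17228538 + 13405395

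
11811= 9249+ 2562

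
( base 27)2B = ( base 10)65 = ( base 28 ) 29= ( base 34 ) 1V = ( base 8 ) 101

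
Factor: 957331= 957331^1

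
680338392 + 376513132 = 1056851524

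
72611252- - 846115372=918726624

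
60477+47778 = 108255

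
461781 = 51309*9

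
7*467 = 3269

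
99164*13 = 1289132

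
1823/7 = 260 + 3/7 = 260.43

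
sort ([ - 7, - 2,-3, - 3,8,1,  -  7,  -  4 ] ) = [ - 7,- 7, - 4, - 3,- 3,-2,1 , 8 ] 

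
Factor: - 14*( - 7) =98 = 2^1*7^2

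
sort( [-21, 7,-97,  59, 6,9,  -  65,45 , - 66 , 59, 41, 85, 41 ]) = [ - 97, - 66, - 65, - 21, 6, 7, 9, 41, 41,45,59 , 59, 85 ]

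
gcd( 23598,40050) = 18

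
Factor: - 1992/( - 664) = 3^1 = 3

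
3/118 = 3/118 = 0.03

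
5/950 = 1/190 = 0.01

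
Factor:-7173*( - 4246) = 30456558 = 2^1*3^2*11^1*193^1*797^1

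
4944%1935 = 1074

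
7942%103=11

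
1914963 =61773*31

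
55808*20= 1116160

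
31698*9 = 285282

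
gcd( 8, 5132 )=4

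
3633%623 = 518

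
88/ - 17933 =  - 88/17933  =  - 0.00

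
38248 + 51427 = 89675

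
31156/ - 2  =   - 15578 + 0/1 = -15578.00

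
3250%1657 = 1593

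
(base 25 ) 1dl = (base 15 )44b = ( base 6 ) 4255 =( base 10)971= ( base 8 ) 1713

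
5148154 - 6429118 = - 1280964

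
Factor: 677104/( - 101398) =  - 808/121= - 2^3*11^(-2 )*101^1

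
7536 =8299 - 763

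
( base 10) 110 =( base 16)6E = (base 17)68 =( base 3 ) 11002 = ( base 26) 46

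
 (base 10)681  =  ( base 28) o9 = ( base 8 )1251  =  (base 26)105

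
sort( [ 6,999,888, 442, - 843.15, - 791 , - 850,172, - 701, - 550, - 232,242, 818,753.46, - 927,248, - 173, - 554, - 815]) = [-927, - 850, - 843.15, - 815, - 791, - 701 , - 554,  -  550,-232,-173,6,  172,242,248,442,  753.46,  818, 888, 999]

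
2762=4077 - 1315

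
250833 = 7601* 33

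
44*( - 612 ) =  - 26928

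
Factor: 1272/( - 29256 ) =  - 23^ ( - 1)=- 1/23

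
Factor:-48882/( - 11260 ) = 24441/5630=2^( - 1)*3^1 * 5^( - 1)*563^(- 1)*8147^1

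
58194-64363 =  - 6169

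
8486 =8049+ 437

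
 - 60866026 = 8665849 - 69531875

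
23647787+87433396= 111081183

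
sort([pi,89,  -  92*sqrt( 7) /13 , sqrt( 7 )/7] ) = [ - 92*sqrt ( 7) /13,sqrt(7 )/7,pi,89]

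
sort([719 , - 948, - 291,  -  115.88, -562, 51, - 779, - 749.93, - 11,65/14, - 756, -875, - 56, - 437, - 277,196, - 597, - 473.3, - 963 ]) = [ - 963, - 948, - 875, - 779, - 756 ,-749.93, -597, - 562, - 473.3, - 437, - 291, - 277, - 115.88, - 56, - 11,65/14,51,196,719]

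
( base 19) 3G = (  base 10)73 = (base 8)111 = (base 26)2l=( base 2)1001001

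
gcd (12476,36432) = 4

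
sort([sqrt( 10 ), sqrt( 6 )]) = [ sqrt( 6), sqrt (10)]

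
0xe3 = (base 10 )227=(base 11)197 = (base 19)bi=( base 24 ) 9b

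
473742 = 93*5094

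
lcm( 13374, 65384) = 588456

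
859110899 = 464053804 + 395057095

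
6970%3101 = 768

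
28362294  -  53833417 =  - 25471123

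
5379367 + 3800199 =9179566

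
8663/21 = 412 + 11/21= 412.52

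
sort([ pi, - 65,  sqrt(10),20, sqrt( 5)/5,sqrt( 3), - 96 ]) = [-96, - 65, sqrt( 5 ) /5, sqrt( 3),pi , sqrt(10)  ,  20]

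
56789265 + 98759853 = 155549118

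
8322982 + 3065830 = 11388812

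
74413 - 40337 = 34076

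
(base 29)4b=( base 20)67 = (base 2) 1111111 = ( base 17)78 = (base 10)127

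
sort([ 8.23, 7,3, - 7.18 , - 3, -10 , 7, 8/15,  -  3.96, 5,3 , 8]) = [ - 10, - 7.18,-3.96, - 3, 8/15,3  ,  3, 5,7, 7,8, 8.23 ]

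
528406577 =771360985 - 242954408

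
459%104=43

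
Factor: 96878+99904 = 196782  =  2^1*3^1 *32797^1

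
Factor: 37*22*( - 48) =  - 39072= -  2^5 * 3^1*11^1*37^1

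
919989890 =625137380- - 294852510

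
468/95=468/95  =  4.93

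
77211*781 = 60301791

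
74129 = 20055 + 54074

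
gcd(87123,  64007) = 1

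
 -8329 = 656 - 8985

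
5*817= 4085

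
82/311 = 82/311 = 0.26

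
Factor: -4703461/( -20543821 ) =7^2*953^( - 1 )*21557^( - 1)*95989^1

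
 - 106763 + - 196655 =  - 303418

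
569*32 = 18208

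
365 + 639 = 1004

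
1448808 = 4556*318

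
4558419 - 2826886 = 1731533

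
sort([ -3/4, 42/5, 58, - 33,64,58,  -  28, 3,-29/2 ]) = [ - 33, - 28, - 29/2, - 3/4, 3, 42/5,58,58,64 ] 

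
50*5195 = 259750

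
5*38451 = 192255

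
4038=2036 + 2002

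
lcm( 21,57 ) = 399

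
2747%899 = 50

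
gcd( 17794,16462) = 2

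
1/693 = 1/693 = 0.00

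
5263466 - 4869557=393909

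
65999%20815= 3554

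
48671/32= 48671/32 = 1520.97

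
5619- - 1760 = 7379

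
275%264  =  11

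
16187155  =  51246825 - 35059670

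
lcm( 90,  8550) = 8550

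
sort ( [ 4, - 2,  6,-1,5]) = [ - 2,  -  1,4, 5, 6]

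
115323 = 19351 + 95972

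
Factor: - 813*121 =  - 3^1*11^2*271^1 = - 98373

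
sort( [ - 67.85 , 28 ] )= [ - 67.85, 28 ]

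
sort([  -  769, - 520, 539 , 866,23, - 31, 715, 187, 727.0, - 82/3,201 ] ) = [-769,-520, - 31, - 82/3, 23, 187,  201,  539, 715,727.0,866 ]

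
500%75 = 50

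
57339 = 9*6371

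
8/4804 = 2/1201 = 0.00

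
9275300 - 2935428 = 6339872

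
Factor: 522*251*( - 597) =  - 2^1*3^3*29^1 *199^1 * 251^1  =  - 78220134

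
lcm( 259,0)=0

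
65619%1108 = 247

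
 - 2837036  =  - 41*69196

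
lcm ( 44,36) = 396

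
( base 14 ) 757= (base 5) 21244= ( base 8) 2651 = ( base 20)3c9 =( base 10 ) 1449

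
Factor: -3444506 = -2^1*13^1*17^1*7793^1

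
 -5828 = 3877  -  9705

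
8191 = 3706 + 4485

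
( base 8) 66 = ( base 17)33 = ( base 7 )105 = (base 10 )54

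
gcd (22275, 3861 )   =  297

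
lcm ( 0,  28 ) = 0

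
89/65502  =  89/65502= 0.00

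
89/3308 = 89/3308 = 0.03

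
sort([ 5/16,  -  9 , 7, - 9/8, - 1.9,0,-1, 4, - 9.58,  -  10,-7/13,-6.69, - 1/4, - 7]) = [  -  10,-9.58,-9,-7, - 6.69,  -  1.9,-9/8, - 1, - 7/13, - 1/4 , 0, 5/16,4,7]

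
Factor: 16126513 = 13^1*521^1*2381^1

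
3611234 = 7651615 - 4040381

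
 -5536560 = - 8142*680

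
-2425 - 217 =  -2642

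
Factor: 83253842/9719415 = 2^1*3^(-2 )*5^( - 1 )*7^2*167^1*271^ ( - 1 )*797^(-1)*5087^1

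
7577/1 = 7577 = 7577.00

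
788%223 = 119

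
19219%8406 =2407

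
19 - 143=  - 124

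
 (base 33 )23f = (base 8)4364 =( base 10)2292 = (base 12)13B0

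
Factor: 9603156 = 2^2*3^1*271^1 * 2953^1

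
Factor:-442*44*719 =-2^3*11^1*13^1*17^1*719^1=-13983112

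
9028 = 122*74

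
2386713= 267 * 8939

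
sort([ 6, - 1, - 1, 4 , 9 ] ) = [ - 1, - 1,4,6,  9 ] 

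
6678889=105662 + 6573227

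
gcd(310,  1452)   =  2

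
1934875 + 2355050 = 4289925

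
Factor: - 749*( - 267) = 199983 = 3^1*7^1*89^1*107^1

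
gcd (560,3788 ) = 4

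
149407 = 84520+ 64887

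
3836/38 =100  +  18/19 = 100.95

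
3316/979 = 3316/979 =3.39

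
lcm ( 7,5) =35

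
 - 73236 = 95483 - 168719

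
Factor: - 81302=-2^1*13^1 * 53^1*59^1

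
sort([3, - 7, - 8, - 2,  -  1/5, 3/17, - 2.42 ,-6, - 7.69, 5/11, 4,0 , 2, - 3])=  [ - 8, - 7.69, - 7, -6, - 3, - 2.42, - 2,-1/5, 0, 3/17, 5/11, 2, 3,4]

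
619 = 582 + 37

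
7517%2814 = 1889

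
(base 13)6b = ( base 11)81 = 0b1011001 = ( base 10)89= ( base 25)3e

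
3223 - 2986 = 237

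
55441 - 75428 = -19987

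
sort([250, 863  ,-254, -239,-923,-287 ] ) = [ - 923, - 287,-254, - 239, 250,863 ] 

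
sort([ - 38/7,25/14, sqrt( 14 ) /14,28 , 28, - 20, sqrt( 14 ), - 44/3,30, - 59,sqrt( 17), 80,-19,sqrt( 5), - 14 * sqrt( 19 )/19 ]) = [ - 59, - 20,-19, - 44/3, - 38/7,-14*sqrt( 19) /19,  sqrt( 14) /14, 25/14, sqrt(5) , sqrt(14 ), sqrt(17),  28,28,  30,80] 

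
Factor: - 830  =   - 2^1 * 5^1*83^1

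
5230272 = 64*81723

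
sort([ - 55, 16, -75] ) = [-75,-55,16 ]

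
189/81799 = 189/81799 = 0.00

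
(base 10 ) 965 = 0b1111000101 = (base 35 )RK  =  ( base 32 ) U5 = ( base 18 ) 2HB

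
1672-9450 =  - 7778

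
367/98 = 3 + 73/98 = 3.74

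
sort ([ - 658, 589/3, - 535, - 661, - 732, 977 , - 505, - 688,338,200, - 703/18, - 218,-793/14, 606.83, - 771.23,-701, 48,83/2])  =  [ - 771.23, - 732, - 701, - 688 , - 661, - 658, - 535, - 505, - 218,  -  793/14, - 703/18, 83/2, 48,589/3,200, 338, 606.83, 977] 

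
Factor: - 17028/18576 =- 2^(-2)*3^(-1)*11^1  =  - 11/12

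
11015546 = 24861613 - 13846067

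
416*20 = 8320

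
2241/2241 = 1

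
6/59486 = 3/29743 = 0.00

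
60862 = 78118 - 17256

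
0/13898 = 0 = 0.00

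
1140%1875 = 1140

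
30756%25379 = 5377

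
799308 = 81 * 9868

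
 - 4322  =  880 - 5202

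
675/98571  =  225/32857 =0.01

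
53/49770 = 53/49770=0.00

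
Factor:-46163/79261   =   - 53/91 =-7^( - 1)*13^(-1 )*53^1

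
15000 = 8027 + 6973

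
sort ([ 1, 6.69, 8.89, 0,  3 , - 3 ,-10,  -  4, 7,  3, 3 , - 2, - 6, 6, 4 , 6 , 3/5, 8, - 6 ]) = [-10, - 6, - 6, - 4, - 3, - 2,0, 3/5, 1, 3, 3, 3 , 4, 6,6, 6.69, 7,8 , 8.89] 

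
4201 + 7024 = 11225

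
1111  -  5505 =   -  4394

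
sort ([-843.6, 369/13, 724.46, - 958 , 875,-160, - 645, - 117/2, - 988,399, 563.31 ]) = [-988,-958,-843.6, - 645 , - 160,  -  117/2, 369/13,399, 563.31,724.46, 875 ]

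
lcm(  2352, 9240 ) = 129360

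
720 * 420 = 302400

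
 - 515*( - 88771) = 45717065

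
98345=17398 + 80947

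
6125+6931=13056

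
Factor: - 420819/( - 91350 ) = 691/150 = 2^( - 1 )*3^( - 1 )*5^( - 2 )*691^1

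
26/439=26/439 = 0.06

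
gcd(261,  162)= 9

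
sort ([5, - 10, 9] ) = [ - 10, 5,9] 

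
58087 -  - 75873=133960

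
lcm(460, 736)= 3680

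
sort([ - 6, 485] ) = [ - 6, 485] 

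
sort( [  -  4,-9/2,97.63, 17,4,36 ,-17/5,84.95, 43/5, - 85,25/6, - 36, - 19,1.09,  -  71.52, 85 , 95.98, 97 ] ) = [ - 85, -71.52, - 36, - 19, - 9/2, - 4 , - 17/5,1.09,4, 25/6,43/5,17, 36, 84.95,85,  95.98 , 97, 97.63 ] 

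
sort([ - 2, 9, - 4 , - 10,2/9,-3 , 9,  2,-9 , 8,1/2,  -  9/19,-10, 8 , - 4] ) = [ - 10, - 10, - 9 , - 4 , - 4, - 3, - 2,- 9/19, 2/9,1/2, 2, 8, 8, 9, 9 ]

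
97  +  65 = 162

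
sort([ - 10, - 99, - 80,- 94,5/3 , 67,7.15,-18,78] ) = [ - 99 , - 94, - 80, - 18, - 10,5/3,7.15,67,78]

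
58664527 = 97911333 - 39246806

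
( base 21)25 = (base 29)1i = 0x2f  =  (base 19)29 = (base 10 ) 47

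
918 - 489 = 429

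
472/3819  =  472/3819 =0.12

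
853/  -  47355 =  - 853/47355 = -  0.02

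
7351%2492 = 2367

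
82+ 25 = 107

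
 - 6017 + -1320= - 7337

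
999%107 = 36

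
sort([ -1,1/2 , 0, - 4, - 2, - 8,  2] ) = [ - 8,-4, - 2,  -  1,0,1/2,2]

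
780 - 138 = 642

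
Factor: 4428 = 2^2*3^3*41^1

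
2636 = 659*4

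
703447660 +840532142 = 1543979802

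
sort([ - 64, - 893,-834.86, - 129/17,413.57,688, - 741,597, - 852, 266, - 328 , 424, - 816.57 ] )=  [ - 893, - 852, - 834.86 , - 816.57, - 741,- 328, - 64, - 129/17,  266,  413.57,424,597,688]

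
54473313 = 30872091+23601222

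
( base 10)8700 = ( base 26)cmg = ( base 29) aa0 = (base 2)10000111111100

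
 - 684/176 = - 4 + 5/44  =  - 3.89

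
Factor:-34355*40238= - 1382376490 = - 2^1 * 5^1*11^1*31^1*59^1 * 6871^1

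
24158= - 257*( - 94 ) 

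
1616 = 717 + 899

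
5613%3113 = 2500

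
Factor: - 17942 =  - 2^1*8971^1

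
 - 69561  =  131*( - 531)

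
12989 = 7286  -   - 5703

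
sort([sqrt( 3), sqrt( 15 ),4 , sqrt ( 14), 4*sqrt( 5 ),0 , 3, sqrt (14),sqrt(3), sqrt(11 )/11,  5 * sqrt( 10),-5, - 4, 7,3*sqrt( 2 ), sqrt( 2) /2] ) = [ - 5, - 4,0, sqrt(11 )/11 , sqrt(2) /2 , sqrt( 3), sqrt (3), 3 , sqrt( 14),sqrt ( 14 ),sqrt( 15) , 4, 3*sqrt( 2 ),7 , 4*sqrt( 5),5 * sqrt(10 )] 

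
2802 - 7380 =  - 4578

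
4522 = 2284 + 2238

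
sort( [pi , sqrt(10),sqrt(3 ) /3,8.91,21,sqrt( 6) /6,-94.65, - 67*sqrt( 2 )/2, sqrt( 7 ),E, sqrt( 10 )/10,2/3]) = [-94.65,  -  67 * sqrt ( 2)/2,sqrt(10 )/10, sqrt(6)/6, sqrt(3)/3,2/3,sqrt(7 ),  E,pi,sqrt( 10),8.91, 21 ] 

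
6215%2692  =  831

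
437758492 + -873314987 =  - 435556495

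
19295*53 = 1022635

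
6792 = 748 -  - 6044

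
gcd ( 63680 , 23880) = 7960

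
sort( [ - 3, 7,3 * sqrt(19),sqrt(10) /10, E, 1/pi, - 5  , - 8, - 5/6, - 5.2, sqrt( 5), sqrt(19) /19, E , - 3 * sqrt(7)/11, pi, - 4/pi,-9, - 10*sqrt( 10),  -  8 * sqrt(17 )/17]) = [ - 10*sqrt(10), - 9, - 8, - 5.2,  -  5,  -  3,-8*sqrt (17) /17, - 4/pi, - 5/6, - 3 * sqrt( 7 )/11,sqrt( 19)/19, sqrt(10)/10,  1/pi, sqrt ( 5 ) , E, E, pi,7, 3 * sqrt(19)]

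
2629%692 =553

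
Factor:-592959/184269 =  - 257^( - 1)*827^1 = - 827/257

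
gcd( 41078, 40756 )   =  46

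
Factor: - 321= -3^1 * 107^1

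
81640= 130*628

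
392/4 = 98 = 98.00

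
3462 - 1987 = 1475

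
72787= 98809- 26022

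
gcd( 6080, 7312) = 16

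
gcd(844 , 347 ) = 1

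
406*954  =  387324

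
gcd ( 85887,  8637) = 3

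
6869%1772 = 1553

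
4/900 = 1/225 = 0.00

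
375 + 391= 766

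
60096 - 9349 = 50747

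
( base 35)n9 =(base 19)24G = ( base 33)OM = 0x32E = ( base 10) 814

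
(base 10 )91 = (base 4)1123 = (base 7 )160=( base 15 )61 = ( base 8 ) 133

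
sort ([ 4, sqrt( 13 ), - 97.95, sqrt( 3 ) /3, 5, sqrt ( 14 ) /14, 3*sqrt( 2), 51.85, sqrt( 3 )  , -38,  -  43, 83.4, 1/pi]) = [ - 97.95, - 43,-38, sqrt( 14 ) /14, 1/pi, sqrt(3 )/3, sqrt(3),sqrt (13), 4 , 3*sqrt( 2), 5,51.85, 83.4]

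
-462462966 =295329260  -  757792226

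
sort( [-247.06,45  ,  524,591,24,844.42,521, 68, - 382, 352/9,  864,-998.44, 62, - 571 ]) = [ -998.44, - 571, - 382,-247.06,24,352/9, 45,62, 68,521 , 524,591,844.42,864]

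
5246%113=48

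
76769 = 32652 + 44117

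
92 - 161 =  - 69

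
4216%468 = 4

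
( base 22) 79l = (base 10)3607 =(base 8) 7027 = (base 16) E17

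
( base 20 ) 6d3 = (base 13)129b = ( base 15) bc8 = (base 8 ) 5147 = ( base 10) 2663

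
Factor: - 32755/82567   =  -5^1*6551^1*82567^ ( - 1 ) 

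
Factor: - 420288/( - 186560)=3^1*5^( - 1)*53^( - 1)*199^1=597/265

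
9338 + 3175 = 12513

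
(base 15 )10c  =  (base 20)bh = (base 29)85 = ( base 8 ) 355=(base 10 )237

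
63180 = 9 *7020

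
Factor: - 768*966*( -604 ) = 448100352 = 2^11*3^2*7^1*23^1*151^1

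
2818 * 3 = 8454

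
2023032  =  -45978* ( - 44)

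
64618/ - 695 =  - 64618/695 = - 92.98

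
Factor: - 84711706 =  - 2^1*607^1*69779^1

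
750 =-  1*( - 750 ) 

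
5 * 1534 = 7670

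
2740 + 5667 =8407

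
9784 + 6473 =16257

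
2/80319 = 2/80319 = 0.00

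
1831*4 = 7324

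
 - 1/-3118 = 1/3118 = 0.00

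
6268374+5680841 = 11949215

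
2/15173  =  2/15173  =  0.00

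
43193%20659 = 1875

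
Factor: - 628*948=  - 595344 = - 2^4*3^1*79^1*157^1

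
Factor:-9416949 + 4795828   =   - 4621121 =- 29^1*159349^1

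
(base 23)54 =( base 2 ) 1110111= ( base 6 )315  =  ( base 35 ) 3e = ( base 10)119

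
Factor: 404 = 2^2*101^1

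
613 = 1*613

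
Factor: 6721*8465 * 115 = 5^2  *  11^1*13^1*  23^1* 47^1*1693^1 = 6542725475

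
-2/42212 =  - 1 + 21105/21106 = -0.00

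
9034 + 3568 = 12602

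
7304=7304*1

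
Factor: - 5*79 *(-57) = 3^1*5^1*19^1 *79^1 = 22515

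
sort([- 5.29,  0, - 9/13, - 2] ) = [-5.29, - 2, - 9/13, 0]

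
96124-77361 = 18763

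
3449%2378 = 1071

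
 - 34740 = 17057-51797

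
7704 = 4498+3206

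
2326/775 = 2326/775=3.00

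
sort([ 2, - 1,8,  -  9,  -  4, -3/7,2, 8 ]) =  [ - 9, - 4,- 1,-3/7,  2, 2, 8,8]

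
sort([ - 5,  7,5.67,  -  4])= [ - 5, - 4,5.67,7]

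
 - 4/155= -1  +  151/155  =  - 0.03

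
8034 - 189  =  7845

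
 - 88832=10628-99460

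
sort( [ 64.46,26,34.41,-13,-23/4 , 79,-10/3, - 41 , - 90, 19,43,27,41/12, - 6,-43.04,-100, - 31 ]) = [-100, - 90 ,-43.04,-41,- 31, -13 , - 6, - 23/4, - 10/3,41/12, 19, 26, 27,34.41, 43,64.46 , 79 ] 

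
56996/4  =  14249 = 14249.00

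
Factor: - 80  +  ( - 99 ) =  - 179 = - 179^1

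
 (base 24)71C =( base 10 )4068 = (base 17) e15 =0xfe4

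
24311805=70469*345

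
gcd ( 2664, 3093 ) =3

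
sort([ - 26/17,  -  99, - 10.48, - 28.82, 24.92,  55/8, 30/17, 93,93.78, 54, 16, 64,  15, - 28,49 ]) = [ - 99, - 28.82, - 28 , - 10.48, - 26/17,30/17,  55/8, 15, 16, 24.92 , 49, 54, 64, 93, 93.78] 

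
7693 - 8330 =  - 637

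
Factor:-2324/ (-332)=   7 = 7^1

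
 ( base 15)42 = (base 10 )62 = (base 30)22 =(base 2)111110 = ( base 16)3e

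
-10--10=0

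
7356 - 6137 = 1219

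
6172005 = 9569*645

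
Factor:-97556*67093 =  -6545324708 = - 2^2*13^2 * 29^3*397^1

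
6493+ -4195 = 2298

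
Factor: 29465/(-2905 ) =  - 7^( - 1)  *71^1=-  71/7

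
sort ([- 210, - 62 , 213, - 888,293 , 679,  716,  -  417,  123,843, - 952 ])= [- 952, - 888, -417, - 210,- 62, 123, 213, 293, 679, 716,843] 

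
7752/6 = 1292  =  1292.00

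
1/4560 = 1/4560 = 0.00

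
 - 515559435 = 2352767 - 517912202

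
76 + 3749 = 3825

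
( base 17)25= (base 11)36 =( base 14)2b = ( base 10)39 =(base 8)47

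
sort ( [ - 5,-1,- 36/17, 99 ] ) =[-5 , - 36/17,-1,99] 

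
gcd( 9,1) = 1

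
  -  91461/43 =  - 2127 = - 2127.00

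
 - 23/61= - 1 + 38/61= -0.38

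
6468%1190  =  518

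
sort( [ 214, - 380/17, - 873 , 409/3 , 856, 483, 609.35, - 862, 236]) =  [ - 873, - 862, - 380/17, 409/3,214,236, 483,  609.35, 856 ]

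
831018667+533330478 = 1364349145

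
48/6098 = 24/3049= 0.01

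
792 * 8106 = 6419952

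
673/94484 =673/94484 = 0.01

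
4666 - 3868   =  798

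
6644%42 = 8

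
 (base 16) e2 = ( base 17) d5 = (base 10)226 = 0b11100010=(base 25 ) 91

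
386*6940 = 2678840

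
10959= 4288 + 6671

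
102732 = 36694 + 66038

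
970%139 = 136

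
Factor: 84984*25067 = 2130293928 = 2^3*3^1*7^1*3541^1*3581^1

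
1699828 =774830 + 924998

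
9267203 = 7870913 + 1396290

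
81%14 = 11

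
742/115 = 742/115 = 6.45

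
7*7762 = 54334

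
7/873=7/873 = 0.01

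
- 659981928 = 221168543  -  881150471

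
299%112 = 75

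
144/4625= 144/4625 =0.03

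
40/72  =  5/9 = 0.56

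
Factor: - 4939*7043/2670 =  - 2^( - 1)*3^( - 1)*5^( - 1)*11^1*89^( - 1 )*449^1*7043^1  =  - 34785377/2670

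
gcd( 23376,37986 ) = 2922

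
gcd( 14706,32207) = 43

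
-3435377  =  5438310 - 8873687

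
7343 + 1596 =8939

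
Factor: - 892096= - 2^6*53^1*263^1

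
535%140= 115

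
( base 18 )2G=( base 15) 37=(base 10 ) 52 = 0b110100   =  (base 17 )31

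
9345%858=765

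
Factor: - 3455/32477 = -5^1*47^(-1) = -5/47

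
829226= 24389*34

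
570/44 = 12  +  21/22 =12.95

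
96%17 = 11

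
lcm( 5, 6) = 30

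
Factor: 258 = 2^1*3^1 * 43^1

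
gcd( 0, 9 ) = 9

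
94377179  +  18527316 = 112904495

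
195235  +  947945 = 1143180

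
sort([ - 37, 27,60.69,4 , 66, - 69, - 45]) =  [  -  69,-45 ,  -  37,4,27, 60.69,66]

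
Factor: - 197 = -197^1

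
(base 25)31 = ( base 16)4c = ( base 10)76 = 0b1001100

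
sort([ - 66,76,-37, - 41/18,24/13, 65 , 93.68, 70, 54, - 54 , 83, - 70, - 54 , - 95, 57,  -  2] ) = [  -  95, -70, - 66, - 54, - 54, - 37, - 41/18, - 2,24/13, 54, 57, 65 , 70, 76,83,93.68 ] 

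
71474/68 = 35737/34 = 1051.09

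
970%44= 2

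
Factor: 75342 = 2^1*3^1*29^1*433^1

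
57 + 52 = 109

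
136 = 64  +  72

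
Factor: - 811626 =-2^1*3^1*135271^1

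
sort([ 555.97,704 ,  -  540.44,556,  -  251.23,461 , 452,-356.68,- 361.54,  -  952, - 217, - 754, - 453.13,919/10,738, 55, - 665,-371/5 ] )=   [ - 952,  -  754, - 665,  -  540.44, - 453.13, - 361.54, - 356.68, - 251.23, - 217,  -  371/5,  55,919/10,452,461 , 555.97, 556, 704,738 ]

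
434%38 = 16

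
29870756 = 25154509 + 4716247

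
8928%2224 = 32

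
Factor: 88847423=7^1*17^1*281^1*2657^1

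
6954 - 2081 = 4873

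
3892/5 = 3892/5 = 778.40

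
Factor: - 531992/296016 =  - 2^( - 1)*3^( - 1 )*7^(-1 )*881^( - 1 )*66499^1 = -66499/37002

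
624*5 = 3120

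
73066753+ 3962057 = 77028810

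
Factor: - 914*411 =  - 375654= -2^1*3^1*137^1*457^1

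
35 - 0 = 35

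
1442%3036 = 1442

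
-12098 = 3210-15308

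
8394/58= 4197/29 = 144.72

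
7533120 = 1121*6720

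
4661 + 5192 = 9853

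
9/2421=1/269= 0.00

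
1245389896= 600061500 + 645328396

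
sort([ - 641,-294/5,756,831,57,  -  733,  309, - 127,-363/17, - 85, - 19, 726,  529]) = [-733, - 641, - 127, - 85,- 294/5,  -  363/17, - 19, 57, 309, 529, 726, 756, 831]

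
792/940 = 198/235 = 0.84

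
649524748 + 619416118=1268940866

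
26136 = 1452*18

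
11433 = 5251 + 6182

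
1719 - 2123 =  -404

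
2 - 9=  - 7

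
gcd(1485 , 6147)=9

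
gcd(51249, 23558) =1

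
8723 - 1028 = 7695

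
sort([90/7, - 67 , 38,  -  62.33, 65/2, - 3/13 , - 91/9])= [ - 67, - 62.33,-91/9, - 3/13, 90/7, 65/2,38]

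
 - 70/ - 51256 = 35/25628= 0.00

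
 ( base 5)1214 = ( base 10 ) 184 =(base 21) 8G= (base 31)5t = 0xB8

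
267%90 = 87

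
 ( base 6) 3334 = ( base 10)778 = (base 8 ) 1412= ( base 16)30a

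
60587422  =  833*72734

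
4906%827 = 771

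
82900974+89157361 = 172058335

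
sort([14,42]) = [ 14,42] 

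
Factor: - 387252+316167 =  - 71085 = - 3^1*5^1*7^1*677^1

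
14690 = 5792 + 8898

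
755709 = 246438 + 509271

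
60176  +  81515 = 141691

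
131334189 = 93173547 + 38160642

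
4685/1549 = 3  +  38/1549 = 3.02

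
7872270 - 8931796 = - 1059526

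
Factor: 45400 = 2^3*5^2*227^1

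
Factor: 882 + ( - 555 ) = 3^1*109^1 = 327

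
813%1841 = 813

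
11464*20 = 229280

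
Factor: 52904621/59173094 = 2^( - 1 )*7^1*11^1*47^(-1)*691^(-1)*911^(-1)*687073^1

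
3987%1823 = 341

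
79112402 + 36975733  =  116088135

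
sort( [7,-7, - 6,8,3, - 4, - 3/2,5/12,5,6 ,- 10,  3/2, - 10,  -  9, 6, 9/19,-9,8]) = [ - 10, - 10, - 9, - 9, - 7, - 6, - 4, - 3/2,5/12,9/19,3/2,3,5, 6, 6,7,8,8]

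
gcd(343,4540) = 1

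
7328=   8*916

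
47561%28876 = 18685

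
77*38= 2926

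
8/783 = 8/783 = 0.01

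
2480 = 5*496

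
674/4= 337/2 = 168.50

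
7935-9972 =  - 2037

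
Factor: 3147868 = 2^2 * 223^1 * 3529^1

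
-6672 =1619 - 8291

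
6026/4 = 3013/2  =  1506.50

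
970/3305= 194/661=0.29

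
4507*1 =4507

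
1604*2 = 3208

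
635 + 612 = 1247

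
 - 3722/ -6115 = 3722/6115 = 0.61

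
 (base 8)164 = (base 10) 116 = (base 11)A6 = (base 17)6E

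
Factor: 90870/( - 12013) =-2^1*3^1*5^1*13^1* 41^( - 1)* 233^1*293^( - 1 )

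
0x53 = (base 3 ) 10002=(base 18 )4b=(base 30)2N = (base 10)83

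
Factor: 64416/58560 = 2^ ( - 1)*5^( - 1)*11^1 = 11/10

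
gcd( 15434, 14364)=2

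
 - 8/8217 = - 1 + 8209/8217 =- 0.00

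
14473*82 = 1186786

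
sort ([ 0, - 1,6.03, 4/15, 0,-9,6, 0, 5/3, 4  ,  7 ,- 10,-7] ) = [ - 10, - 9, - 7, - 1,0,  0,  0,  4/15, 5/3,4, 6, 6.03,  7] 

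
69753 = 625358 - 555605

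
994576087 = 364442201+630133886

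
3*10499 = 31497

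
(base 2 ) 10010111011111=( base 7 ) 40160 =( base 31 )a2n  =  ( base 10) 9695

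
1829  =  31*59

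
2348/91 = 2348/91 =25.80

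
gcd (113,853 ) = 1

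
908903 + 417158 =1326061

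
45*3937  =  177165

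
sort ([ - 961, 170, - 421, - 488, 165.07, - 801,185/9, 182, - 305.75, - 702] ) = [ - 961, - 801, - 702, - 488,  -  421, - 305.75, 185/9,165.07, 170, 182]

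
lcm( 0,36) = 0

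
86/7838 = 43/3919= 0.01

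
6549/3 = 2183  =  2183.00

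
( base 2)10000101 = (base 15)8D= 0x85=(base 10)133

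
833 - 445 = 388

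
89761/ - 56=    - 1603 + 1/8 = - 1602.88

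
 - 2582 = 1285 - 3867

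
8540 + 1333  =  9873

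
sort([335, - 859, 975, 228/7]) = [ - 859, 228/7, 335,975]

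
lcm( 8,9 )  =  72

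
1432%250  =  182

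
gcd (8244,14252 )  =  4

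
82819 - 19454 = 63365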